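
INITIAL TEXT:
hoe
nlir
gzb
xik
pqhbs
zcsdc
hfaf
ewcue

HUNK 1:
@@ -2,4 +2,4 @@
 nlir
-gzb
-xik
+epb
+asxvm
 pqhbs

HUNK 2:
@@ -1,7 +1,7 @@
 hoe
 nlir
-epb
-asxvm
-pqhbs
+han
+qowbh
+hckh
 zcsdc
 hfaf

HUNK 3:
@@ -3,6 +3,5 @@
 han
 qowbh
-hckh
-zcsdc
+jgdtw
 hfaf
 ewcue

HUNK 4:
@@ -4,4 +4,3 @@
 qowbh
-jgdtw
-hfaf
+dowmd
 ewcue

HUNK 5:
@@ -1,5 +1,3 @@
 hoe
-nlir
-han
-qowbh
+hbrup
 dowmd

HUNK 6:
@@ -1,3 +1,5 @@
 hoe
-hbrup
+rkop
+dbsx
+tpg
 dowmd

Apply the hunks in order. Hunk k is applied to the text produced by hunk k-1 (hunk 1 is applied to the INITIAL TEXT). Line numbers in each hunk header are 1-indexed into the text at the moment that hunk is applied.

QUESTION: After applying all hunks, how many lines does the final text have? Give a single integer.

Hunk 1: at line 2 remove [gzb,xik] add [epb,asxvm] -> 8 lines: hoe nlir epb asxvm pqhbs zcsdc hfaf ewcue
Hunk 2: at line 1 remove [epb,asxvm,pqhbs] add [han,qowbh,hckh] -> 8 lines: hoe nlir han qowbh hckh zcsdc hfaf ewcue
Hunk 3: at line 3 remove [hckh,zcsdc] add [jgdtw] -> 7 lines: hoe nlir han qowbh jgdtw hfaf ewcue
Hunk 4: at line 4 remove [jgdtw,hfaf] add [dowmd] -> 6 lines: hoe nlir han qowbh dowmd ewcue
Hunk 5: at line 1 remove [nlir,han,qowbh] add [hbrup] -> 4 lines: hoe hbrup dowmd ewcue
Hunk 6: at line 1 remove [hbrup] add [rkop,dbsx,tpg] -> 6 lines: hoe rkop dbsx tpg dowmd ewcue
Final line count: 6

Answer: 6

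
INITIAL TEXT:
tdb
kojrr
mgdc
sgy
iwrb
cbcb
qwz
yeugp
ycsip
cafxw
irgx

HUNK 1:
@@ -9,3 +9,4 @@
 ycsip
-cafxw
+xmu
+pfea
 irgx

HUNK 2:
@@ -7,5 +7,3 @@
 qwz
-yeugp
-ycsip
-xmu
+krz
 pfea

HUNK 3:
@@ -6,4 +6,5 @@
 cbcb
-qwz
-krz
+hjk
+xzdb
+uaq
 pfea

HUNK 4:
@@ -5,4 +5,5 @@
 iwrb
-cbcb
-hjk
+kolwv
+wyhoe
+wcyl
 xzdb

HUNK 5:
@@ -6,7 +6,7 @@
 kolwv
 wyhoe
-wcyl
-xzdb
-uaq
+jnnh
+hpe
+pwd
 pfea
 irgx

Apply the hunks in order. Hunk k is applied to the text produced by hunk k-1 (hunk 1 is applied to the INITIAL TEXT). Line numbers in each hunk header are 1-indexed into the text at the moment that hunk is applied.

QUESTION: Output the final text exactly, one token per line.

Answer: tdb
kojrr
mgdc
sgy
iwrb
kolwv
wyhoe
jnnh
hpe
pwd
pfea
irgx

Derivation:
Hunk 1: at line 9 remove [cafxw] add [xmu,pfea] -> 12 lines: tdb kojrr mgdc sgy iwrb cbcb qwz yeugp ycsip xmu pfea irgx
Hunk 2: at line 7 remove [yeugp,ycsip,xmu] add [krz] -> 10 lines: tdb kojrr mgdc sgy iwrb cbcb qwz krz pfea irgx
Hunk 3: at line 6 remove [qwz,krz] add [hjk,xzdb,uaq] -> 11 lines: tdb kojrr mgdc sgy iwrb cbcb hjk xzdb uaq pfea irgx
Hunk 4: at line 5 remove [cbcb,hjk] add [kolwv,wyhoe,wcyl] -> 12 lines: tdb kojrr mgdc sgy iwrb kolwv wyhoe wcyl xzdb uaq pfea irgx
Hunk 5: at line 6 remove [wcyl,xzdb,uaq] add [jnnh,hpe,pwd] -> 12 lines: tdb kojrr mgdc sgy iwrb kolwv wyhoe jnnh hpe pwd pfea irgx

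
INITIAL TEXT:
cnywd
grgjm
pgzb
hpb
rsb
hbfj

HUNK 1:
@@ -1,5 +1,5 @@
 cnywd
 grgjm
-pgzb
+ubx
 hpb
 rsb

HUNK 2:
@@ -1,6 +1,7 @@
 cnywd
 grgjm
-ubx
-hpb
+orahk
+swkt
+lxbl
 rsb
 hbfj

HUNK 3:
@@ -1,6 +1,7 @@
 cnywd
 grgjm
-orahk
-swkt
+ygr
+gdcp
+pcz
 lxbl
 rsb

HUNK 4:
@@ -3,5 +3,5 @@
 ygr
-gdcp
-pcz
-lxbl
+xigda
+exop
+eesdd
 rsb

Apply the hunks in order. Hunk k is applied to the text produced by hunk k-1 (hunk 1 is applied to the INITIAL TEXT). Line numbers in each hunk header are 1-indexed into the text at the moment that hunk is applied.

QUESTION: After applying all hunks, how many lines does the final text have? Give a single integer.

Answer: 8

Derivation:
Hunk 1: at line 1 remove [pgzb] add [ubx] -> 6 lines: cnywd grgjm ubx hpb rsb hbfj
Hunk 2: at line 1 remove [ubx,hpb] add [orahk,swkt,lxbl] -> 7 lines: cnywd grgjm orahk swkt lxbl rsb hbfj
Hunk 3: at line 1 remove [orahk,swkt] add [ygr,gdcp,pcz] -> 8 lines: cnywd grgjm ygr gdcp pcz lxbl rsb hbfj
Hunk 4: at line 3 remove [gdcp,pcz,lxbl] add [xigda,exop,eesdd] -> 8 lines: cnywd grgjm ygr xigda exop eesdd rsb hbfj
Final line count: 8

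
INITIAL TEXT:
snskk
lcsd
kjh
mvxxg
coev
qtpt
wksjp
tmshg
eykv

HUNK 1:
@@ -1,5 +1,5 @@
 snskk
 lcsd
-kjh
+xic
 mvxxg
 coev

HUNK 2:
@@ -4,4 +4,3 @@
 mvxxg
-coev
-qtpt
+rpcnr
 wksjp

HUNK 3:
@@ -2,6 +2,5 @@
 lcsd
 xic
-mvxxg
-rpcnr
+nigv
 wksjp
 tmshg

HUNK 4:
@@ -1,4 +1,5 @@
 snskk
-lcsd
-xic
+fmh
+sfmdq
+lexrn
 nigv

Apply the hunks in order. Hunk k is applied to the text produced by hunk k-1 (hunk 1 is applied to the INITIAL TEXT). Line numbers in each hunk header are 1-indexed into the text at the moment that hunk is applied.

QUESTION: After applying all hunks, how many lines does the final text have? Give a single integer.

Hunk 1: at line 1 remove [kjh] add [xic] -> 9 lines: snskk lcsd xic mvxxg coev qtpt wksjp tmshg eykv
Hunk 2: at line 4 remove [coev,qtpt] add [rpcnr] -> 8 lines: snskk lcsd xic mvxxg rpcnr wksjp tmshg eykv
Hunk 3: at line 2 remove [mvxxg,rpcnr] add [nigv] -> 7 lines: snskk lcsd xic nigv wksjp tmshg eykv
Hunk 4: at line 1 remove [lcsd,xic] add [fmh,sfmdq,lexrn] -> 8 lines: snskk fmh sfmdq lexrn nigv wksjp tmshg eykv
Final line count: 8

Answer: 8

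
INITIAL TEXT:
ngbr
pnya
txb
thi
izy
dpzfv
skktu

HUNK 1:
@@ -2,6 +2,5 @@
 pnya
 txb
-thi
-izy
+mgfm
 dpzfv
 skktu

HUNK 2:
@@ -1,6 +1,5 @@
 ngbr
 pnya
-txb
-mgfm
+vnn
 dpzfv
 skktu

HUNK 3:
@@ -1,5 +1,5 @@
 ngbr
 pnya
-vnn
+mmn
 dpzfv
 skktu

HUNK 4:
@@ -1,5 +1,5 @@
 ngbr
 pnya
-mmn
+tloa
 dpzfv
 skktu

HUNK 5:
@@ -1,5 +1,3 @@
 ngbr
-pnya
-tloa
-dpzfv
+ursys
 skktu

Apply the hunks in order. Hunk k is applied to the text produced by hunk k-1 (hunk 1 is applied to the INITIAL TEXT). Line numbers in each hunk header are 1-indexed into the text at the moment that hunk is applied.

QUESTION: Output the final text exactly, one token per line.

Answer: ngbr
ursys
skktu

Derivation:
Hunk 1: at line 2 remove [thi,izy] add [mgfm] -> 6 lines: ngbr pnya txb mgfm dpzfv skktu
Hunk 2: at line 1 remove [txb,mgfm] add [vnn] -> 5 lines: ngbr pnya vnn dpzfv skktu
Hunk 3: at line 1 remove [vnn] add [mmn] -> 5 lines: ngbr pnya mmn dpzfv skktu
Hunk 4: at line 1 remove [mmn] add [tloa] -> 5 lines: ngbr pnya tloa dpzfv skktu
Hunk 5: at line 1 remove [pnya,tloa,dpzfv] add [ursys] -> 3 lines: ngbr ursys skktu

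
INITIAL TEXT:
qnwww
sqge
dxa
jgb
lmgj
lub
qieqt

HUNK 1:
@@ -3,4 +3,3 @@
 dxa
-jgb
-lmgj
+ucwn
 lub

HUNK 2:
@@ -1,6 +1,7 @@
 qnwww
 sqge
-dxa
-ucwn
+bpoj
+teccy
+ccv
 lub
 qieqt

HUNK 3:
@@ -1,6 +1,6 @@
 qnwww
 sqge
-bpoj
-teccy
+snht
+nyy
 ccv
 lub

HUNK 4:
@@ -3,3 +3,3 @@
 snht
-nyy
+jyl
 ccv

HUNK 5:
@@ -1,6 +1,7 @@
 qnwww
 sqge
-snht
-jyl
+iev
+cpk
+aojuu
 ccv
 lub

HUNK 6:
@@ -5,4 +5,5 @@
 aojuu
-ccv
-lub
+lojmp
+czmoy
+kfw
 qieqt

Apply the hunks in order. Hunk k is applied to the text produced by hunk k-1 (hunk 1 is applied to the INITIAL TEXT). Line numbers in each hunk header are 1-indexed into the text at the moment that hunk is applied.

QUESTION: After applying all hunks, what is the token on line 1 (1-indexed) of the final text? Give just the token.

Hunk 1: at line 3 remove [jgb,lmgj] add [ucwn] -> 6 lines: qnwww sqge dxa ucwn lub qieqt
Hunk 2: at line 1 remove [dxa,ucwn] add [bpoj,teccy,ccv] -> 7 lines: qnwww sqge bpoj teccy ccv lub qieqt
Hunk 3: at line 1 remove [bpoj,teccy] add [snht,nyy] -> 7 lines: qnwww sqge snht nyy ccv lub qieqt
Hunk 4: at line 3 remove [nyy] add [jyl] -> 7 lines: qnwww sqge snht jyl ccv lub qieqt
Hunk 5: at line 1 remove [snht,jyl] add [iev,cpk,aojuu] -> 8 lines: qnwww sqge iev cpk aojuu ccv lub qieqt
Hunk 6: at line 5 remove [ccv,lub] add [lojmp,czmoy,kfw] -> 9 lines: qnwww sqge iev cpk aojuu lojmp czmoy kfw qieqt
Final line 1: qnwww

Answer: qnwww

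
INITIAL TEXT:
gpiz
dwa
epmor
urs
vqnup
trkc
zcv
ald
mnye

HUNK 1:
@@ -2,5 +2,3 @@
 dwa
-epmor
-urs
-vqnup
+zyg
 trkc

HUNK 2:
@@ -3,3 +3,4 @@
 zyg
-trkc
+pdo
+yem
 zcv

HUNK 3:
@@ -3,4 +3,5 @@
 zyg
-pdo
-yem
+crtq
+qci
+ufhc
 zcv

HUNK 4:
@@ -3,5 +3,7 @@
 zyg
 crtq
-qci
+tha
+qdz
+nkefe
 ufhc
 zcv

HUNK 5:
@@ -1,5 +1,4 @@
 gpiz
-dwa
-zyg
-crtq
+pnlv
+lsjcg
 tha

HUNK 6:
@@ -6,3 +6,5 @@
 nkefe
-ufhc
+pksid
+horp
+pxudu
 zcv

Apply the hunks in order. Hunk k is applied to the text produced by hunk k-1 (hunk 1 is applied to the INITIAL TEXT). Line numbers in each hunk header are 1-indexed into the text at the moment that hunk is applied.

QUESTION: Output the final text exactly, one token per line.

Answer: gpiz
pnlv
lsjcg
tha
qdz
nkefe
pksid
horp
pxudu
zcv
ald
mnye

Derivation:
Hunk 1: at line 2 remove [epmor,urs,vqnup] add [zyg] -> 7 lines: gpiz dwa zyg trkc zcv ald mnye
Hunk 2: at line 3 remove [trkc] add [pdo,yem] -> 8 lines: gpiz dwa zyg pdo yem zcv ald mnye
Hunk 3: at line 3 remove [pdo,yem] add [crtq,qci,ufhc] -> 9 lines: gpiz dwa zyg crtq qci ufhc zcv ald mnye
Hunk 4: at line 3 remove [qci] add [tha,qdz,nkefe] -> 11 lines: gpiz dwa zyg crtq tha qdz nkefe ufhc zcv ald mnye
Hunk 5: at line 1 remove [dwa,zyg,crtq] add [pnlv,lsjcg] -> 10 lines: gpiz pnlv lsjcg tha qdz nkefe ufhc zcv ald mnye
Hunk 6: at line 6 remove [ufhc] add [pksid,horp,pxudu] -> 12 lines: gpiz pnlv lsjcg tha qdz nkefe pksid horp pxudu zcv ald mnye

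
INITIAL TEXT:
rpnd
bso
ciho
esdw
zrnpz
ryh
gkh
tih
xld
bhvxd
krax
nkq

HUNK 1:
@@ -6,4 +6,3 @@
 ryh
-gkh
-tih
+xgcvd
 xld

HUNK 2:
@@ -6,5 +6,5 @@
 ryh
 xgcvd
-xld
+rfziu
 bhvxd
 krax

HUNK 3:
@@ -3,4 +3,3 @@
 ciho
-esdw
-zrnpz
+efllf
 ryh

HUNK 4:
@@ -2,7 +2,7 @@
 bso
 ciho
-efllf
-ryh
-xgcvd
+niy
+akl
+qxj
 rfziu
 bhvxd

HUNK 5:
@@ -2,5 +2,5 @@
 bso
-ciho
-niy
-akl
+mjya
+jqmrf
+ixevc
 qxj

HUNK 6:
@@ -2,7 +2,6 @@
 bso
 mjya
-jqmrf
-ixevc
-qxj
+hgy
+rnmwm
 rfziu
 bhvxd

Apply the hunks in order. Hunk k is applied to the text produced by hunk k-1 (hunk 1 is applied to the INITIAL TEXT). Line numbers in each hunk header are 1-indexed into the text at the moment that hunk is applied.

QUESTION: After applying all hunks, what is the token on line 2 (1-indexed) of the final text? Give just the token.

Hunk 1: at line 6 remove [gkh,tih] add [xgcvd] -> 11 lines: rpnd bso ciho esdw zrnpz ryh xgcvd xld bhvxd krax nkq
Hunk 2: at line 6 remove [xld] add [rfziu] -> 11 lines: rpnd bso ciho esdw zrnpz ryh xgcvd rfziu bhvxd krax nkq
Hunk 3: at line 3 remove [esdw,zrnpz] add [efllf] -> 10 lines: rpnd bso ciho efllf ryh xgcvd rfziu bhvxd krax nkq
Hunk 4: at line 2 remove [efllf,ryh,xgcvd] add [niy,akl,qxj] -> 10 lines: rpnd bso ciho niy akl qxj rfziu bhvxd krax nkq
Hunk 5: at line 2 remove [ciho,niy,akl] add [mjya,jqmrf,ixevc] -> 10 lines: rpnd bso mjya jqmrf ixevc qxj rfziu bhvxd krax nkq
Hunk 6: at line 2 remove [jqmrf,ixevc,qxj] add [hgy,rnmwm] -> 9 lines: rpnd bso mjya hgy rnmwm rfziu bhvxd krax nkq
Final line 2: bso

Answer: bso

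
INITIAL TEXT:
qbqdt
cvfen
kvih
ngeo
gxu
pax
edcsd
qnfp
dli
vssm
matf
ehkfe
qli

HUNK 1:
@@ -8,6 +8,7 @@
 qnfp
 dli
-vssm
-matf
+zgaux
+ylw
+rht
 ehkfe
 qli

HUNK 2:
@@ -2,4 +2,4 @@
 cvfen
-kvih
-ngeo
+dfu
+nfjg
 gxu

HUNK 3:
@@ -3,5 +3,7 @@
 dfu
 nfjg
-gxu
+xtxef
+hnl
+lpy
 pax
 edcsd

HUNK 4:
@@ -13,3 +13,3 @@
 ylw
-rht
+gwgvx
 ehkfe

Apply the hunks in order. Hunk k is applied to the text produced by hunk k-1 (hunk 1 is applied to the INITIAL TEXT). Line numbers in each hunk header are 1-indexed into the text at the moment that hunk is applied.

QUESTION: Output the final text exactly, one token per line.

Hunk 1: at line 8 remove [vssm,matf] add [zgaux,ylw,rht] -> 14 lines: qbqdt cvfen kvih ngeo gxu pax edcsd qnfp dli zgaux ylw rht ehkfe qli
Hunk 2: at line 2 remove [kvih,ngeo] add [dfu,nfjg] -> 14 lines: qbqdt cvfen dfu nfjg gxu pax edcsd qnfp dli zgaux ylw rht ehkfe qli
Hunk 3: at line 3 remove [gxu] add [xtxef,hnl,lpy] -> 16 lines: qbqdt cvfen dfu nfjg xtxef hnl lpy pax edcsd qnfp dli zgaux ylw rht ehkfe qli
Hunk 4: at line 13 remove [rht] add [gwgvx] -> 16 lines: qbqdt cvfen dfu nfjg xtxef hnl lpy pax edcsd qnfp dli zgaux ylw gwgvx ehkfe qli

Answer: qbqdt
cvfen
dfu
nfjg
xtxef
hnl
lpy
pax
edcsd
qnfp
dli
zgaux
ylw
gwgvx
ehkfe
qli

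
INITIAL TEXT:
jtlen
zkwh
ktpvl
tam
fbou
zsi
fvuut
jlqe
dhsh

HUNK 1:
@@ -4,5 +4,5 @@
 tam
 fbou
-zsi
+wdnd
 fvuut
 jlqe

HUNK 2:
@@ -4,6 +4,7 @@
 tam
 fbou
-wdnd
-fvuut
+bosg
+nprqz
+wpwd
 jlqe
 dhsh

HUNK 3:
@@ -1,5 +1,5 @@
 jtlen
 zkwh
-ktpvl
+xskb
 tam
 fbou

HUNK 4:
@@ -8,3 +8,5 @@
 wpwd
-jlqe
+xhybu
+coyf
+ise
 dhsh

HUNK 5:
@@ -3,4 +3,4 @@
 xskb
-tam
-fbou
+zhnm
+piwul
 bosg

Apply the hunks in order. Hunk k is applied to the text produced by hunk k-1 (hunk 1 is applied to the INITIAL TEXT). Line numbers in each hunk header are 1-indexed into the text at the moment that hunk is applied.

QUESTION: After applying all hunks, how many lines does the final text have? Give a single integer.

Answer: 12

Derivation:
Hunk 1: at line 4 remove [zsi] add [wdnd] -> 9 lines: jtlen zkwh ktpvl tam fbou wdnd fvuut jlqe dhsh
Hunk 2: at line 4 remove [wdnd,fvuut] add [bosg,nprqz,wpwd] -> 10 lines: jtlen zkwh ktpvl tam fbou bosg nprqz wpwd jlqe dhsh
Hunk 3: at line 1 remove [ktpvl] add [xskb] -> 10 lines: jtlen zkwh xskb tam fbou bosg nprqz wpwd jlqe dhsh
Hunk 4: at line 8 remove [jlqe] add [xhybu,coyf,ise] -> 12 lines: jtlen zkwh xskb tam fbou bosg nprqz wpwd xhybu coyf ise dhsh
Hunk 5: at line 3 remove [tam,fbou] add [zhnm,piwul] -> 12 lines: jtlen zkwh xskb zhnm piwul bosg nprqz wpwd xhybu coyf ise dhsh
Final line count: 12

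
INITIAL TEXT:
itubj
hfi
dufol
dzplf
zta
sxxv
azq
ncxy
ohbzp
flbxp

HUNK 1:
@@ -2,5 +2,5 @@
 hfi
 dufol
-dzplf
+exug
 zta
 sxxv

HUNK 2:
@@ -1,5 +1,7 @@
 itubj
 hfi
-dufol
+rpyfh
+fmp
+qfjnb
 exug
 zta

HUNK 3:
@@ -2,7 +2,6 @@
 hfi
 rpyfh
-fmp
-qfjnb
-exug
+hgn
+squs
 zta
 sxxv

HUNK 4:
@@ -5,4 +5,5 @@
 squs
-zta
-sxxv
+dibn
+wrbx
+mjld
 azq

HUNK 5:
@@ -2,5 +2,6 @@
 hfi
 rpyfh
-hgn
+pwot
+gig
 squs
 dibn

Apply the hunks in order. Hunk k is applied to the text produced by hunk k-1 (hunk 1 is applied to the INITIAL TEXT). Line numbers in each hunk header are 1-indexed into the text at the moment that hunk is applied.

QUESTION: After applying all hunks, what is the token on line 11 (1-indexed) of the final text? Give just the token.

Hunk 1: at line 2 remove [dzplf] add [exug] -> 10 lines: itubj hfi dufol exug zta sxxv azq ncxy ohbzp flbxp
Hunk 2: at line 1 remove [dufol] add [rpyfh,fmp,qfjnb] -> 12 lines: itubj hfi rpyfh fmp qfjnb exug zta sxxv azq ncxy ohbzp flbxp
Hunk 3: at line 2 remove [fmp,qfjnb,exug] add [hgn,squs] -> 11 lines: itubj hfi rpyfh hgn squs zta sxxv azq ncxy ohbzp flbxp
Hunk 4: at line 5 remove [zta,sxxv] add [dibn,wrbx,mjld] -> 12 lines: itubj hfi rpyfh hgn squs dibn wrbx mjld azq ncxy ohbzp flbxp
Hunk 5: at line 2 remove [hgn] add [pwot,gig] -> 13 lines: itubj hfi rpyfh pwot gig squs dibn wrbx mjld azq ncxy ohbzp flbxp
Final line 11: ncxy

Answer: ncxy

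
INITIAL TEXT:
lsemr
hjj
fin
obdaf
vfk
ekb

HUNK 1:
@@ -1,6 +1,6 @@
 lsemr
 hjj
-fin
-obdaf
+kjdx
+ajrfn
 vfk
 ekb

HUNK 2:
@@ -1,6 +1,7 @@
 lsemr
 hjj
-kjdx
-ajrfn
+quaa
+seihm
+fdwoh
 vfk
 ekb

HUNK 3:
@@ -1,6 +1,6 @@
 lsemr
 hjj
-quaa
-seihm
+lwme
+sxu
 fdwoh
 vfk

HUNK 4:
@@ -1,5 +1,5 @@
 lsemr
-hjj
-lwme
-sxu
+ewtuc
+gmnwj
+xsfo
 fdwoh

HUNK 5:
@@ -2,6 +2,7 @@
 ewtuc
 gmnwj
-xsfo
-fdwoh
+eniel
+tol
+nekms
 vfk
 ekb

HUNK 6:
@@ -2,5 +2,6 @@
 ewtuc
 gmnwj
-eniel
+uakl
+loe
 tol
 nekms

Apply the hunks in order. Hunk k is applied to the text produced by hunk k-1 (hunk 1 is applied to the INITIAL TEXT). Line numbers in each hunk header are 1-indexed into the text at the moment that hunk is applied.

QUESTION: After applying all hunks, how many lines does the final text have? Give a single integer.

Hunk 1: at line 1 remove [fin,obdaf] add [kjdx,ajrfn] -> 6 lines: lsemr hjj kjdx ajrfn vfk ekb
Hunk 2: at line 1 remove [kjdx,ajrfn] add [quaa,seihm,fdwoh] -> 7 lines: lsemr hjj quaa seihm fdwoh vfk ekb
Hunk 3: at line 1 remove [quaa,seihm] add [lwme,sxu] -> 7 lines: lsemr hjj lwme sxu fdwoh vfk ekb
Hunk 4: at line 1 remove [hjj,lwme,sxu] add [ewtuc,gmnwj,xsfo] -> 7 lines: lsemr ewtuc gmnwj xsfo fdwoh vfk ekb
Hunk 5: at line 2 remove [xsfo,fdwoh] add [eniel,tol,nekms] -> 8 lines: lsemr ewtuc gmnwj eniel tol nekms vfk ekb
Hunk 6: at line 2 remove [eniel] add [uakl,loe] -> 9 lines: lsemr ewtuc gmnwj uakl loe tol nekms vfk ekb
Final line count: 9

Answer: 9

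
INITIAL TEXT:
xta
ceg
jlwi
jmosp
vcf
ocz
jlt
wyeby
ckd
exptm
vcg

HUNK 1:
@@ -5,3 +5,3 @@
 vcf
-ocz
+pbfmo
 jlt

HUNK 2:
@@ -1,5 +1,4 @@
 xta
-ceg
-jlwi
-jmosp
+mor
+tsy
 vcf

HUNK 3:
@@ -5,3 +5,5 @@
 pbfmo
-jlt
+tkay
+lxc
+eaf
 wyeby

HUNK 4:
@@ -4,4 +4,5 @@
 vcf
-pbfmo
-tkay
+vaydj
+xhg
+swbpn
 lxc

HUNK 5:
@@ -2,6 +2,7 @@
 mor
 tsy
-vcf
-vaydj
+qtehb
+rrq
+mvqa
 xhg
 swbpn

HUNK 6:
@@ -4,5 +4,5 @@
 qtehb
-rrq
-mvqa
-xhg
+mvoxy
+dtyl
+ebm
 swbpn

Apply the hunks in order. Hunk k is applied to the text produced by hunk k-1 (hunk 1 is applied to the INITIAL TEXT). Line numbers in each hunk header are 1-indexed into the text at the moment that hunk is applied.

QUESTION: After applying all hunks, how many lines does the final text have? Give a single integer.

Hunk 1: at line 5 remove [ocz] add [pbfmo] -> 11 lines: xta ceg jlwi jmosp vcf pbfmo jlt wyeby ckd exptm vcg
Hunk 2: at line 1 remove [ceg,jlwi,jmosp] add [mor,tsy] -> 10 lines: xta mor tsy vcf pbfmo jlt wyeby ckd exptm vcg
Hunk 3: at line 5 remove [jlt] add [tkay,lxc,eaf] -> 12 lines: xta mor tsy vcf pbfmo tkay lxc eaf wyeby ckd exptm vcg
Hunk 4: at line 4 remove [pbfmo,tkay] add [vaydj,xhg,swbpn] -> 13 lines: xta mor tsy vcf vaydj xhg swbpn lxc eaf wyeby ckd exptm vcg
Hunk 5: at line 2 remove [vcf,vaydj] add [qtehb,rrq,mvqa] -> 14 lines: xta mor tsy qtehb rrq mvqa xhg swbpn lxc eaf wyeby ckd exptm vcg
Hunk 6: at line 4 remove [rrq,mvqa,xhg] add [mvoxy,dtyl,ebm] -> 14 lines: xta mor tsy qtehb mvoxy dtyl ebm swbpn lxc eaf wyeby ckd exptm vcg
Final line count: 14

Answer: 14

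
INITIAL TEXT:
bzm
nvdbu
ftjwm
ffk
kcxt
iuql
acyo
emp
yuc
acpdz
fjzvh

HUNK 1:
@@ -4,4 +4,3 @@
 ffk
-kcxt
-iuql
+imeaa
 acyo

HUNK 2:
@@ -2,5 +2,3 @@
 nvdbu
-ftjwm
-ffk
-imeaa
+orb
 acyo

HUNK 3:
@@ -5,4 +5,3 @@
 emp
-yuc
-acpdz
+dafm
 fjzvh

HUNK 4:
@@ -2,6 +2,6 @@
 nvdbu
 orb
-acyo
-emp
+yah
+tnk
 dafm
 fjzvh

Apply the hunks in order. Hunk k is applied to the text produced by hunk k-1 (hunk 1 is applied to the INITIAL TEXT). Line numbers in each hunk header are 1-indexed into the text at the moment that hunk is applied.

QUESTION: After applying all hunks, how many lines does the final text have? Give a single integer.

Answer: 7

Derivation:
Hunk 1: at line 4 remove [kcxt,iuql] add [imeaa] -> 10 lines: bzm nvdbu ftjwm ffk imeaa acyo emp yuc acpdz fjzvh
Hunk 2: at line 2 remove [ftjwm,ffk,imeaa] add [orb] -> 8 lines: bzm nvdbu orb acyo emp yuc acpdz fjzvh
Hunk 3: at line 5 remove [yuc,acpdz] add [dafm] -> 7 lines: bzm nvdbu orb acyo emp dafm fjzvh
Hunk 4: at line 2 remove [acyo,emp] add [yah,tnk] -> 7 lines: bzm nvdbu orb yah tnk dafm fjzvh
Final line count: 7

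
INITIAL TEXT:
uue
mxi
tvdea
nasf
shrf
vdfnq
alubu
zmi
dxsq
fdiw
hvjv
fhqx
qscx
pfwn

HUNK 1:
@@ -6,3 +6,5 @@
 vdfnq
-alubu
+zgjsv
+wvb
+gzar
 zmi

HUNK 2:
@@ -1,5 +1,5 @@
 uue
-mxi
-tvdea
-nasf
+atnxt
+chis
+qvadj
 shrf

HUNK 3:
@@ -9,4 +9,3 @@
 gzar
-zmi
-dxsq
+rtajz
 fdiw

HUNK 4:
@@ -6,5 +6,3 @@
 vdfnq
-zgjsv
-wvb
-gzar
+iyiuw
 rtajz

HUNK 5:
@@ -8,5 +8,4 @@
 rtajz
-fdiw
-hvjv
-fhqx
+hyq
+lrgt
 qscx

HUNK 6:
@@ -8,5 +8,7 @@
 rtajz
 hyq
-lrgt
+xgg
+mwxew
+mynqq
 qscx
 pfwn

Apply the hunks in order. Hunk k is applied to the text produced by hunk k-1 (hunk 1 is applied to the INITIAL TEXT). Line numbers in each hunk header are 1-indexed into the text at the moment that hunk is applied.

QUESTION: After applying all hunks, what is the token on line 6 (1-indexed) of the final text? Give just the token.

Hunk 1: at line 6 remove [alubu] add [zgjsv,wvb,gzar] -> 16 lines: uue mxi tvdea nasf shrf vdfnq zgjsv wvb gzar zmi dxsq fdiw hvjv fhqx qscx pfwn
Hunk 2: at line 1 remove [mxi,tvdea,nasf] add [atnxt,chis,qvadj] -> 16 lines: uue atnxt chis qvadj shrf vdfnq zgjsv wvb gzar zmi dxsq fdiw hvjv fhqx qscx pfwn
Hunk 3: at line 9 remove [zmi,dxsq] add [rtajz] -> 15 lines: uue atnxt chis qvadj shrf vdfnq zgjsv wvb gzar rtajz fdiw hvjv fhqx qscx pfwn
Hunk 4: at line 6 remove [zgjsv,wvb,gzar] add [iyiuw] -> 13 lines: uue atnxt chis qvadj shrf vdfnq iyiuw rtajz fdiw hvjv fhqx qscx pfwn
Hunk 5: at line 8 remove [fdiw,hvjv,fhqx] add [hyq,lrgt] -> 12 lines: uue atnxt chis qvadj shrf vdfnq iyiuw rtajz hyq lrgt qscx pfwn
Hunk 6: at line 8 remove [lrgt] add [xgg,mwxew,mynqq] -> 14 lines: uue atnxt chis qvadj shrf vdfnq iyiuw rtajz hyq xgg mwxew mynqq qscx pfwn
Final line 6: vdfnq

Answer: vdfnq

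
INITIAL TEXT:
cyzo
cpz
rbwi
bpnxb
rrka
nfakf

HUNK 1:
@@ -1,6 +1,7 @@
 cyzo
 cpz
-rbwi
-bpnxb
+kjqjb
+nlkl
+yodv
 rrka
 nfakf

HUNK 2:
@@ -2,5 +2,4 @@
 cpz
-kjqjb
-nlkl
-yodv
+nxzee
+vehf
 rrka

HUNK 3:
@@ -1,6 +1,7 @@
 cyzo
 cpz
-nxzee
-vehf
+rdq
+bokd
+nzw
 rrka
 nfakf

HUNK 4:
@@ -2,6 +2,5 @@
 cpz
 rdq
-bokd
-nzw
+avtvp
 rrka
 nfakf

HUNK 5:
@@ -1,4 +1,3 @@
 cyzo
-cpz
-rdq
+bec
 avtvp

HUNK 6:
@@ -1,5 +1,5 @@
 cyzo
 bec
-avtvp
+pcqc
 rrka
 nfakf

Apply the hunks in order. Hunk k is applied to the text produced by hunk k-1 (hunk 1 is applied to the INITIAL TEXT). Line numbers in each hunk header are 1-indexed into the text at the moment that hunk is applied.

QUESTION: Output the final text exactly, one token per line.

Hunk 1: at line 1 remove [rbwi,bpnxb] add [kjqjb,nlkl,yodv] -> 7 lines: cyzo cpz kjqjb nlkl yodv rrka nfakf
Hunk 2: at line 2 remove [kjqjb,nlkl,yodv] add [nxzee,vehf] -> 6 lines: cyzo cpz nxzee vehf rrka nfakf
Hunk 3: at line 1 remove [nxzee,vehf] add [rdq,bokd,nzw] -> 7 lines: cyzo cpz rdq bokd nzw rrka nfakf
Hunk 4: at line 2 remove [bokd,nzw] add [avtvp] -> 6 lines: cyzo cpz rdq avtvp rrka nfakf
Hunk 5: at line 1 remove [cpz,rdq] add [bec] -> 5 lines: cyzo bec avtvp rrka nfakf
Hunk 6: at line 1 remove [avtvp] add [pcqc] -> 5 lines: cyzo bec pcqc rrka nfakf

Answer: cyzo
bec
pcqc
rrka
nfakf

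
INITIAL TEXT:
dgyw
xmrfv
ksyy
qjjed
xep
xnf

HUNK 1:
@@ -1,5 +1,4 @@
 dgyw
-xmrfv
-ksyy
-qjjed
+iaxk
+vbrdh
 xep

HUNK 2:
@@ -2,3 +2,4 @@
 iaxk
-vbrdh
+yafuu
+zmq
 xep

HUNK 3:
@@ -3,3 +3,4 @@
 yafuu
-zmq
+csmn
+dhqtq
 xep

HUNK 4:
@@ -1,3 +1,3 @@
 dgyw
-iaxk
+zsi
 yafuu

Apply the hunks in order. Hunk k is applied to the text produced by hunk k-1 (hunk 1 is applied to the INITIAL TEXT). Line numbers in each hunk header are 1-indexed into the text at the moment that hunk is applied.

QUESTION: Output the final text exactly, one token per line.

Hunk 1: at line 1 remove [xmrfv,ksyy,qjjed] add [iaxk,vbrdh] -> 5 lines: dgyw iaxk vbrdh xep xnf
Hunk 2: at line 2 remove [vbrdh] add [yafuu,zmq] -> 6 lines: dgyw iaxk yafuu zmq xep xnf
Hunk 3: at line 3 remove [zmq] add [csmn,dhqtq] -> 7 lines: dgyw iaxk yafuu csmn dhqtq xep xnf
Hunk 4: at line 1 remove [iaxk] add [zsi] -> 7 lines: dgyw zsi yafuu csmn dhqtq xep xnf

Answer: dgyw
zsi
yafuu
csmn
dhqtq
xep
xnf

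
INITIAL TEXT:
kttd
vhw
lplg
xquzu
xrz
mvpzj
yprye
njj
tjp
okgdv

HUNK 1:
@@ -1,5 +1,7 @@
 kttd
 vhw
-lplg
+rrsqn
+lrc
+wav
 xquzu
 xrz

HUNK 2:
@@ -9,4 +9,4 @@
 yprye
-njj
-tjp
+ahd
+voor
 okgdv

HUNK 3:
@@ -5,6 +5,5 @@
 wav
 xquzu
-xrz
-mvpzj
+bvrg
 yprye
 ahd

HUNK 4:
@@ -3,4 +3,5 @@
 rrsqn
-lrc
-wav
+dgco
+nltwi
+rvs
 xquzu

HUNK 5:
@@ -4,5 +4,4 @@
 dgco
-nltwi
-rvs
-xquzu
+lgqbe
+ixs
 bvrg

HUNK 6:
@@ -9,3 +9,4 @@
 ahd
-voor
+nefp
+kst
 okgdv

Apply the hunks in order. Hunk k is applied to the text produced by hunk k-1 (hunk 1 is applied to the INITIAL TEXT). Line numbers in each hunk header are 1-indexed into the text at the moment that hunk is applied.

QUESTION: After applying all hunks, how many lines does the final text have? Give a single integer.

Answer: 12

Derivation:
Hunk 1: at line 1 remove [lplg] add [rrsqn,lrc,wav] -> 12 lines: kttd vhw rrsqn lrc wav xquzu xrz mvpzj yprye njj tjp okgdv
Hunk 2: at line 9 remove [njj,tjp] add [ahd,voor] -> 12 lines: kttd vhw rrsqn lrc wav xquzu xrz mvpzj yprye ahd voor okgdv
Hunk 3: at line 5 remove [xrz,mvpzj] add [bvrg] -> 11 lines: kttd vhw rrsqn lrc wav xquzu bvrg yprye ahd voor okgdv
Hunk 4: at line 3 remove [lrc,wav] add [dgco,nltwi,rvs] -> 12 lines: kttd vhw rrsqn dgco nltwi rvs xquzu bvrg yprye ahd voor okgdv
Hunk 5: at line 4 remove [nltwi,rvs,xquzu] add [lgqbe,ixs] -> 11 lines: kttd vhw rrsqn dgco lgqbe ixs bvrg yprye ahd voor okgdv
Hunk 6: at line 9 remove [voor] add [nefp,kst] -> 12 lines: kttd vhw rrsqn dgco lgqbe ixs bvrg yprye ahd nefp kst okgdv
Final line count: 12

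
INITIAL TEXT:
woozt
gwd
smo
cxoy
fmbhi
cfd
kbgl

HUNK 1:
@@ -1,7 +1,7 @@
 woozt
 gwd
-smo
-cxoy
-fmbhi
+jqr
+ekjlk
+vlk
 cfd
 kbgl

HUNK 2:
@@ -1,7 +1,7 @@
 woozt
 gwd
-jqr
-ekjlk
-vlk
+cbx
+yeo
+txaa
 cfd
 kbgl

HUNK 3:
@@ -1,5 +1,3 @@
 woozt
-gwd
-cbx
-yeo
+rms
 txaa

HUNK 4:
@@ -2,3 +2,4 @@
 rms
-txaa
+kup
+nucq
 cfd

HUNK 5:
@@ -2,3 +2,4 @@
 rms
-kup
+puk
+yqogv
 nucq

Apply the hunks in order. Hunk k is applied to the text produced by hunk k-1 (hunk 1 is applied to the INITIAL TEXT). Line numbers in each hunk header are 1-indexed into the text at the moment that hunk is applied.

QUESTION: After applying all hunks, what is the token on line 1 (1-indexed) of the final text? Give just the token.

Answer: woozt

Derivation:
Hunk 1: at line 1 remove [smo,cxoy,fmbhi] add [jqr,ekjlk,vlk] -> 7 lines: woozt gwd jqr ekjlk vlk cfd kbgl
Hunk 2: at line 1 remove [jqr,ekjlk,vlk] add [cbx,yeo,txaa] -> 7 lines: woozt gwd cbx yeo txaa cfd kbgl
Hunk 3: at line 1 remove [gwd,cbx,yeo] add [rms] -> 5 lines: woozt rms txaa cfd kbgl
Hunk 4: at line 2 remove [txaa] add [kup,nucq] -> 6 lines: woozt rms kup nucq cfd kbgl
Hunk 5: at line 2 remove [kup] add [puk,yqogv] -> 7 lines: woozt rms puk yqogv nucq cfd kbgl
Final line 1: woozt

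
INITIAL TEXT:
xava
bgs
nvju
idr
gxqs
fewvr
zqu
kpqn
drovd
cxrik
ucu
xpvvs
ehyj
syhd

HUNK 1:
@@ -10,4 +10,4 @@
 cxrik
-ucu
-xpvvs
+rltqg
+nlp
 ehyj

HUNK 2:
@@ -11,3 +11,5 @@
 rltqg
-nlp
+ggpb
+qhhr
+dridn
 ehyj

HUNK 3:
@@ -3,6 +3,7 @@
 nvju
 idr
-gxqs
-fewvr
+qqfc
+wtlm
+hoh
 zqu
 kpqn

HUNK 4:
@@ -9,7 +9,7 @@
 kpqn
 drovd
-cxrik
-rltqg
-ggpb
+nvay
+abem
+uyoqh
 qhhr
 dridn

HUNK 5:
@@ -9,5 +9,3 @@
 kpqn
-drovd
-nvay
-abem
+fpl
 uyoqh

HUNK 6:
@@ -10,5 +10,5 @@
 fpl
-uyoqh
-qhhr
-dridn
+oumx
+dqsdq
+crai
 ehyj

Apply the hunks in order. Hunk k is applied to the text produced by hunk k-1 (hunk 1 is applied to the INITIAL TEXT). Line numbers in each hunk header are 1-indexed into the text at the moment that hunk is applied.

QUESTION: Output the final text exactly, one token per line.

Hunk 1: at line 10 remove [ucu,xpvvs] add [rltqg,nlp] -> 14 lines: xava bgs nvju idr gxqs fewvr zqu kpqn drovd cxrik rltqg nlp ehyj syhd
Hunk 2: at line 11 remove [nlp] add [ggpb,qhhr,dridn] -> 16 lines: xava bgs nvju idr gxqs fewvr zqu kpqn drovd cxrik rltqg ggpb qhhr dridn ehyj syhd
Hunk 3: at line 3 remove [gxqs,fewvr] add [qqfc,wtlm,hoh] -> 17 lines: xava bgs nvju idr qqfc wtlm hoh zqu kpqn drovd cxrik rltqg ggpb qhhr dridn ehyj syhd
Hunk 4: at line 9 remove [cxrik,rltqg,ggpb] add [nvay,abem,uyoqh] -> 17 lines: xava bgs nvju idr qqfc wtlm hoh zqu kpqn drovd nvay abem uyoqh qhhr dridn ehyj syhd
Hunk 5: at line 9 remove [drovd,nvay,abem] add [fpl] -> 15 lines: xava bgs nvju idr qqfc wtlm hoh zqu kpqn fpl uyoqh qhhr dridn ehyj syhd
Hunk 6: at line 10 remove [uyoqh,qhhr,dridn] add [oumx,dqsdq,crai] -> 15 lines: xava bgs nvju idr qqfc wtlm hoh zqu kpqn fpl oumx dqsdq crai ehyj syhd

Answer: xava
bgs
nvju
idr
qqfc
wtlm
hoh
zqu
kpqn
fpl
oumx
dqsdq
crai
ehyj
syhd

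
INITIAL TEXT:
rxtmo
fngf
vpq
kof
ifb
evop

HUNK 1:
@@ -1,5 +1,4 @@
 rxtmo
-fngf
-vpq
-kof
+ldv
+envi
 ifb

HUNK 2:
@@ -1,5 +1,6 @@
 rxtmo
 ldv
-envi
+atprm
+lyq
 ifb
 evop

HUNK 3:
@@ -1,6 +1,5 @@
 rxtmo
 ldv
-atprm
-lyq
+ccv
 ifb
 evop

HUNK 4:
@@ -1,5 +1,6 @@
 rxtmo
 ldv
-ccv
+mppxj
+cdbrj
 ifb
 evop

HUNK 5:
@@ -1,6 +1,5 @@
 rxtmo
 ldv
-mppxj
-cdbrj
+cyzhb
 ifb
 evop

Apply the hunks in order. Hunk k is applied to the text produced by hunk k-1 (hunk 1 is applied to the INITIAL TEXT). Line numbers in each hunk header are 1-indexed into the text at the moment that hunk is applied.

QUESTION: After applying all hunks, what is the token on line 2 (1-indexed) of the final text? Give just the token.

Hunk 1: at line 1 remove [fngf,vpq,kof] add [ldv,envi] -> 5 lines: rxtmo ldv envi ifb evop
Hunk 2: at line 1 remove [envi] add [atprm,lyq] -> 6 lines: rxtmo ldv atprm lyq ifb evop
Hunk 3: at line 1 remove [atprm,lyq] add [ccv] -> 5 lines: rxtmo ldv ccv ifb evop
Hunk 4: at line 1 remove [ccv] add [mppxj,cdbrj] -> 6 lines: rxtmo ldv mppxj cdbrj ifb evop
Hunk 5: at line 1 remove [mppxj,cdbrj] add [cyzhb] -> 5 lines: rxtmo ldv cyzhb ifb evop
Final line 2: ldv

Answer: ldv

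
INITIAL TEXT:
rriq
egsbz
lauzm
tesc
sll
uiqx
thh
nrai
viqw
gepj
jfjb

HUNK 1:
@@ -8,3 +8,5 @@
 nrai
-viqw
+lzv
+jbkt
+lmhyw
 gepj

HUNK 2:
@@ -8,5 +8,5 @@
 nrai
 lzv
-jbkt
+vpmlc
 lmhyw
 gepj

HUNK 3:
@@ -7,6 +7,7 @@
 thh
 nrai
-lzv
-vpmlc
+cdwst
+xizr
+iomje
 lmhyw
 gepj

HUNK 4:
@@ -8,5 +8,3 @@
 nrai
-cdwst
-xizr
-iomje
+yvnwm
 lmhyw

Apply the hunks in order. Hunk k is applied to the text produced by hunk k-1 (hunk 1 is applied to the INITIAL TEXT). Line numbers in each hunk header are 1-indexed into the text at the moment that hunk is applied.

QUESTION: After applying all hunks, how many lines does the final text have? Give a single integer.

Hunk 1: at line 8 remove [viqw] add [lzv,jbkt,lmhyw] -> 13 lines: rriq egsbz lauzm tesc sll uiqx thh nrai lzv jbkt lmhyw gepj jfjb
Hunk 2: at line 8 remove [jbkt] add [vpmlc] -> 13 lines: rriq egsbz lauzm tesc sll uiqx thh nrai lzv vpmlc lmhyw gepj jfjb
Hunk 3: at line 7 remove [lzv,vpmlc] add [cdwst,xizr,iomje] -> 14 lines: rriq egsbz lauzm tesc sll uiqx thh nrai cdwst xizr iomje lmhyw gepj jfjb
Hunk 4: at line 8 remove [cdwst,xizr,iomje] add [yvnwm] -> 12 lines: rriq egsbz lauzm tesc sll uiqx thh nrai yvnwm lmhyw gepj jfjb
Final line count: 12

Answer: 12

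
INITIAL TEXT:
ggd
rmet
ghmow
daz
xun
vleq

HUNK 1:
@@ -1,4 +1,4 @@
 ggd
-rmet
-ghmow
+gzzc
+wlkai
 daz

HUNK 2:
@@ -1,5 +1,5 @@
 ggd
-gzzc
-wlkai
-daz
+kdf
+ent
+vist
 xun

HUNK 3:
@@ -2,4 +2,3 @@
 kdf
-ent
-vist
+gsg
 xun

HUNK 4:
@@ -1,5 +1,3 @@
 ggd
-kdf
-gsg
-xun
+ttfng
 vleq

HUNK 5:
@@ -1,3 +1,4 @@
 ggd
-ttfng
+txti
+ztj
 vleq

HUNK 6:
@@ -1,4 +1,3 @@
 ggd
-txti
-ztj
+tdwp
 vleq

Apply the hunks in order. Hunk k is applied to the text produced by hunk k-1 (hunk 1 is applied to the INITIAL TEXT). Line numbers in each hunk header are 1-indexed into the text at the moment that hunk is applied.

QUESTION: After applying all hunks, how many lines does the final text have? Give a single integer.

Hunk 1: at line 1 remove [rmet,ghmow] add [gzzc,wlkai] -> 6 lines: ggd gzzc wlkai daz xun vleq
Hunk 2: at line 1 remove [gzzc,wlkai,daz] add [kdf,ent,vist] -> 6 lines: ggd kdf ent vist xun vleq
Hunk 3: at line 2 remove [ent,vist] add [gsg] -> 5 lines: ggd kdf gsg xun vleq
Hunk 4: at line 1 remove [kdf,gsg,xun] add [ttfng] -> 3 lines: ggd ttfng vleq
Hunk 5: at line 1 remove [ttfng] add [txti,ztj] -> 4 lines: ggd txti ztj vleq
Hunk 6: at line 1 remove [txti,ztj] add [tdwp] -> 3 lines: ggd tdwp vleq
Final line count: 3

Answer: 3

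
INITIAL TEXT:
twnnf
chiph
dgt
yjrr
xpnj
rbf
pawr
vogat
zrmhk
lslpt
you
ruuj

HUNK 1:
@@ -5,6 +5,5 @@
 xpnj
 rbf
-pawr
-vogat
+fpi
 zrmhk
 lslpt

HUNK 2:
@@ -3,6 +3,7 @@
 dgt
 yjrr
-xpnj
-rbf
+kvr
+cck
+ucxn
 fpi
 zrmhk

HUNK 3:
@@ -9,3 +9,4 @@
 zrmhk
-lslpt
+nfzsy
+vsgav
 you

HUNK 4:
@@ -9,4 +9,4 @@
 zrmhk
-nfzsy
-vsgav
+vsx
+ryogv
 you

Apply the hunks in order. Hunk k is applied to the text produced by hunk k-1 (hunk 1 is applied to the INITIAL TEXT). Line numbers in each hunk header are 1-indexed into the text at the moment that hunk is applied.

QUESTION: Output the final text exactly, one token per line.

Answer: twnnf
chiph
dgt
yjrr
kvr
cck
ucxn
fpi
zrmhk
vsx
ryogv
you
ruuj

Derivation:
Hunk 1: at line 5 remove [pawr,vogat] add [fpi] -> 11 lines: twnnf chiph dgt yjrr xpnj rbf fpi zrmhk lslpt you ruuj
Hunk 2: at line 3 remove [xpnj,rbf] add [kvr,cck,ucxn] -> 12 lines: twnnf chiph dgt yjrr kvr cck ucxn fpi zrmhk lslpt you ruuj
Hunk 3: at line 9 remove [lslpt] add [nfzsy,vsgav] -> 13 lines: twnnf chiph dgt yjrr kvr cck ucxn fpi zrmhk nfzsy vsgav you ruuj
Hunk 4: at line 9 remove [nfzsy,vsgav] add [vsx,ryogv] -> 13 lines: twnnf chiph dgt yjrr kvr cck ucxn fpi zrmhk vsx ryogv you ruuj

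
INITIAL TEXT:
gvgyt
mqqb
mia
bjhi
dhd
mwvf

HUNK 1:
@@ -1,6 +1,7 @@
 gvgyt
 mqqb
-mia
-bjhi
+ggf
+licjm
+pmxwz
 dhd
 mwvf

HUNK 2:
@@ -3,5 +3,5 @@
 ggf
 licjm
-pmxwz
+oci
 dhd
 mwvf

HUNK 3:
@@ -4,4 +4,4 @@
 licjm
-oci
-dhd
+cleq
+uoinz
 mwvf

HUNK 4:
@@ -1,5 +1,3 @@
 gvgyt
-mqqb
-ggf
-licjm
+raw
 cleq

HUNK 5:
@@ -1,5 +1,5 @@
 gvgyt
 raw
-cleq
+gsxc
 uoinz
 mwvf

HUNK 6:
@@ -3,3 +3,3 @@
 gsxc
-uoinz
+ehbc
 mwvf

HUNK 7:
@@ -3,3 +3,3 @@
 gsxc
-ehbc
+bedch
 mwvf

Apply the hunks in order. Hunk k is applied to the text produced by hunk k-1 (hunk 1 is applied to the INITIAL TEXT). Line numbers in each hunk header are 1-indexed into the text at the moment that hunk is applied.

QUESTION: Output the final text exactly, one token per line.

Hunk 1: at line 1 remove [mia,bjhi] add [ggf,licjm,pmxwz] -> 7 lines: gvgyt mqqb ggf licjm pmxwz dhd mwvf
Hunk 2: at line 3 remove [pmxwz] add [oci] -> 7 lines: gvgyt mqqb ggf licjm oci dhd mwvf
Hunk 3: at line 4 remove [oci,dhd] add [cleq,uoinz] -> 7 lines: gvgyt mqqb ggf licjm cleq uoinz mwvf
Hunk 4: at line 1 remove [mqqb,ggf,licjm] add [raw] -> 5 lines: gvgyt raw cleq uoinz mwvf
Hunk 5: at line 1 remove [cleq] add [gsxc] -> 5 lines: gvgyt raw gsxc uoinz mwvf
Hunk 6: at line 3 remove [uoinz] add [ehbc] -> 5 lines: gvgyt raw gsxc ehbc mwvf
Hunk 7: at line 3 remove [ehbc] add [bedch] -> 5 lines: gvgyt raw gsxc bedch mwvf

Answer: gvgyt
raw
gsxc
bedch
mwvf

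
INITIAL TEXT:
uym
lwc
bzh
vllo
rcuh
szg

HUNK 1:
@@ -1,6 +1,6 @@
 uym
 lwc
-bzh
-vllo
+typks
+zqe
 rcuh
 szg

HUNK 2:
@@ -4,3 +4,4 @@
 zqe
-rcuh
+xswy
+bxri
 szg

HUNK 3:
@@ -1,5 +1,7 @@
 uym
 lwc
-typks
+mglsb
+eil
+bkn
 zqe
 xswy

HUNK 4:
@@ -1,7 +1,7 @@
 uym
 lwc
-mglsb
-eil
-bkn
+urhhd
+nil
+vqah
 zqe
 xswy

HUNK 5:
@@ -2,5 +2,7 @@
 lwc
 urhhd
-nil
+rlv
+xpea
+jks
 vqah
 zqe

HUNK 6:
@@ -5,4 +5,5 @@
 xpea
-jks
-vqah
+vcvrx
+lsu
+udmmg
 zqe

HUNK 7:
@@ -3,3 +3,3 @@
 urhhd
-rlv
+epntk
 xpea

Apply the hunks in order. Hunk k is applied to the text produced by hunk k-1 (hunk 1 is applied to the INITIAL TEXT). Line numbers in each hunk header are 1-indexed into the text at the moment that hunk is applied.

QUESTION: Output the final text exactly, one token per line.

Answer: uym
lwc
urhhd
epntk
xpea
vcvrx
lsu
udmmg
zqe
xswy
bxri
szg

Derivation:
Hunk 1: at line 1 remove [bzh,vllo] add [typks,zqe] -> 6 lines: uym lwc typks zqe rcuh szg
Hunk 2: at line 4 remove [rcuh] add [xswy,bxri] -> 7 lines: uym lwc typks zqe xswy bxri szg
Hunk 3: at line 1 remove [typks] add [mglsb,eil,bkn] -> 9 lines: uym lwc mglsb eil bkn zqe xswy bxri szg
Hunk 4: at line 1 remove [mglsb,eil,bkn] add [urhhd,nil,vqah] -> 9 lines: uym lwc urhhd nil vqah zqe xswy bxri szg
Hunk 5: at line 2 remove [nil] add [rlv,xpea,jks] -> 11 lines: uym lwc urhhd rlv xpea jks vqah zqe xswy bxri szg
Hunk 6: at line 5 remove [jks,vqah] add [vcvrx,lsu,udmmg] -> 12 lines: uym lwc urhhd rlv xpea vcvrx lsu udmmg zqe xswy bxri szg
Hunk 7: at line 3 remove [rlv] add [epntk] -> 12 lines: uym lwc urhhd epntk xpea vcvrx lsu udmmg zqe xswy bxri szg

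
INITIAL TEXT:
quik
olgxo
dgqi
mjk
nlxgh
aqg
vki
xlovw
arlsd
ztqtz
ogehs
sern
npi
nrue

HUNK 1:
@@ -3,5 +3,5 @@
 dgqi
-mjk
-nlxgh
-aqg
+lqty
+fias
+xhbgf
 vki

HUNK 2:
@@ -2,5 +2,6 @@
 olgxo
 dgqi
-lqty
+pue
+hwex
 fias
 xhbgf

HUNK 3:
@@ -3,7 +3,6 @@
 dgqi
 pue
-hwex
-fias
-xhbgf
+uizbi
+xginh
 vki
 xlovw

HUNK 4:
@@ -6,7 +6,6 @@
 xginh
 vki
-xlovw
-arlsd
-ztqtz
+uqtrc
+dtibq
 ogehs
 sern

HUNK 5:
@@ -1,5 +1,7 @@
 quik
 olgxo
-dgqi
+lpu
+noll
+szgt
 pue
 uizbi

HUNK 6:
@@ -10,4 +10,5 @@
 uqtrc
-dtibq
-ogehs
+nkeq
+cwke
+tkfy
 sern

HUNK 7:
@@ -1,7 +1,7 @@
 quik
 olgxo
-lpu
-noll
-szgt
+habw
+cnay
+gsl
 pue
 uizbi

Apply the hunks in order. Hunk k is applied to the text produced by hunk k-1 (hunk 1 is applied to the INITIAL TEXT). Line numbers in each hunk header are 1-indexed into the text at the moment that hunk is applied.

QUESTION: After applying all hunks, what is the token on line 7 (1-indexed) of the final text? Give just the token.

Answer: uizbi

Derivation:
Hunk 1: at line 3 remove [mjk,nlxgh,aqg] add [lqty,fias,xhbgf] -> 14 lines: quik olgxo dgqi lqty fias xhbgf vki xlovw arlsd ztqtz ogehs sern npi nrue
Hunk 2: at line 2 remove [lqty] add [pue,hwex] -> 15 lines: quik olgxo dgqi pue hwex fias xhbgf vki xlovw arlsd ztqtz ogehs sern npi nrue
Hunk 3: at line 3 remove [hwex,fias,xhbgf] add [uizbi,xginh] -> 14 lines: quik olgxo dgqi pue uizbi xginh vki xlovw arlsd ztqtz ogehs sern npi nrue
Hunk 4: at line 6 remove [xlovw,arlsd,ztqtz] add [uqtrc,dtibq] -> 13 lines: quik olgxo dgqi pue uizbi xginh vki uqtrc dtibq ogehs sern npi nrue
Hunk 5: at line 1 remove [dgqi] add [lpu,noll,szgt] -> 15 lines: quik olgxo lpu noll szgt pue uizbi xginh vki uqtrc dtibq ogehs sern npi nrue
Hunk 6: at line 10 remove [dtibq,ogehs] add [nkeq,cwke,tkfy] -> 16 lines: quik olgxo lpu noll szgt pue uizbi xginh vki uqtrc nkeq cwke tkfy sern npi nrue
Hunk 7: at line 1 remove [lpu,noll,szgt] add [habw,cnay,gsl] -> 16 lines: quik olgxo habw cnay gsl pue uizbi xginh vki uqtrc nkeq cwke tkfy sern npi nrue
Final line 7: uizbi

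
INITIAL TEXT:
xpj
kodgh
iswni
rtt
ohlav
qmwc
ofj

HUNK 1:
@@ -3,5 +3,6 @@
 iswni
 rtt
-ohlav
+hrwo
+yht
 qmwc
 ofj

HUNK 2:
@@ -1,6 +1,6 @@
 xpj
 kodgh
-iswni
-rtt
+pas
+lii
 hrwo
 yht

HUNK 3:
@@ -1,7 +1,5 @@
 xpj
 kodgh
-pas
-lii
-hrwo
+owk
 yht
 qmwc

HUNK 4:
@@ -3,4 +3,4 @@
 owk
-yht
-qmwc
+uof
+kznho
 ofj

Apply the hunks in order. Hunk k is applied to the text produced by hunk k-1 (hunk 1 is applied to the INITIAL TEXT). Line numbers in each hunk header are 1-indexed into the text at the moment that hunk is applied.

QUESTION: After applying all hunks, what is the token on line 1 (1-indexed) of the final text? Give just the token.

Hunk 1: at line 3 remove [ohlav] add [hrwo,yht] -> 8 lines: xpj kodgh iswni rtt hrwo yht qmwc ofj
Hunk 2: at line 1 remove [iswni,rtt] add [pas,lii] -> 8 lines: xpj kodgh pas lii hrwo yht qmwc ofj
Hunk 3: at line 1 remove [pas,lii,hrwo] add [owk] -> 6 lines: xpj kodgh owk yht qmwc ofj
Hunk 4: at line 3 remove [yht,qmwc] add [uof,kznho] -> 6 lines: xpj kodgh owk uof kznho ofj
Final line 1: xpj

Answer: xpj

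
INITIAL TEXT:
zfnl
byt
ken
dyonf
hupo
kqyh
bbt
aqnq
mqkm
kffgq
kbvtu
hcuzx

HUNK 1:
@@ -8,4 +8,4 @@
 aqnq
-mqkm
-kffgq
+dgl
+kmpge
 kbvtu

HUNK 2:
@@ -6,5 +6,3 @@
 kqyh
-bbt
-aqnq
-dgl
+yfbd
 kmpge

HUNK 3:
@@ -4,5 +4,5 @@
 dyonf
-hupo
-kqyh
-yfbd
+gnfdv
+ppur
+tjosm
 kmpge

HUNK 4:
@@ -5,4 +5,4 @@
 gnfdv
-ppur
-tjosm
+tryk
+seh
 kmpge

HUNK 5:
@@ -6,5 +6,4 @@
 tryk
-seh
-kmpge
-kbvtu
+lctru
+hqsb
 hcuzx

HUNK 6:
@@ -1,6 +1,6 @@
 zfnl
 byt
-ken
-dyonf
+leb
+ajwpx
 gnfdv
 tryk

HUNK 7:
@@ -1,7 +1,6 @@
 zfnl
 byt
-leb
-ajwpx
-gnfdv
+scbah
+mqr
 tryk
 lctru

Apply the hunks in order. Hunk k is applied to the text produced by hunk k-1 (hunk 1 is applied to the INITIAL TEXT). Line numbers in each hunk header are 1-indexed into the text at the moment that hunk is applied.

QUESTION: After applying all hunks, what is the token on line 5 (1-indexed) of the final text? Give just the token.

Answer: tryk

Derivation:
Hunk 1: at line 8 remove [mqkm,kffgq] add [dgl,kmpge] -> 12 lines: zfnl byt ken dyonf hupo kqyh bbt aqnq dgl kmpge kbvtu hcuzx
Hunk 2: at line 6 remove [bbt,aqnq,dgl] add [yfbd] -> 10 lines: zfnl byt ken dyonf hupo kqyh yfbd kmpge kbvtu hcuzx
Hunk 3: at line 4 remove [hupo,kqyh,yfbd] add [gnfdv,ppur,tjosm] -> 10 lines: zfnl byt ken dyonf gnfdv ppur tjosm kmpge kbvtu hcuzx
Hunk 4: at line 5 remove [ppur,tjosm] add [tryk,seh] -> 10 lines: zfnl byt ken dyonf gnfdv tryk seh kmpge kbvtu hcuzx
Hunk 5: at line 6 remove [seh,kmpge,kbvtu] add [lctru,hqsb] -> 9 lines: zfnl byt ken dyonf gnfdv tryk lctru hqsb hcuzx
Hunk 6: at line 1 remove [ken,dyonf] add [leb,ajwpx] -> 9 lines: zfnl byt leb ajwpx gnfdv tryk lctru hqsb hcuzx
Hunk 7: at line 1 remove [leb,ajwpx,gnfdv] add [scbah,mqr] -> 8 lines: zfnl byt scbah mqr tryk lctru hqsb hcuzx
Final line 5: tryk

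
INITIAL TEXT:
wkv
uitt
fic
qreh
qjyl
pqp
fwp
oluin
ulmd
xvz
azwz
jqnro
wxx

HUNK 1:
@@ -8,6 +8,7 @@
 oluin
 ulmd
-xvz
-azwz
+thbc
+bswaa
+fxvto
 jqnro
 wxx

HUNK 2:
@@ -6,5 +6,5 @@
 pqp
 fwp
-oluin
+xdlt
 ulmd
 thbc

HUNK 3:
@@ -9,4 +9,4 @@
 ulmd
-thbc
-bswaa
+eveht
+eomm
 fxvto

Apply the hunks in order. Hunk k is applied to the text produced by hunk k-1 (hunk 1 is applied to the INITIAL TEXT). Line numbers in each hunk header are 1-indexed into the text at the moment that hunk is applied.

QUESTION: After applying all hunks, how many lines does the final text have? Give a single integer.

Answer: 14

Derivation:
Hunk 1: at line 8 remove [xvz,azwz] add [thbc,bswaa,fxvto] -> 14 lines: wkv uitt fic qreh qjyl pqp fwp oluin ulmd thbc bswaa fxvto jqnro wxx
Hunk 2: at line 6 remove [oluin] add [xdlt] -> 14 lines: wkv uitt fic qreh qjyl pqp fwp xdlt ulmd thbc bswaa fxvto jqnro wxx
Hunk 3: at line 9 remove [thbc,bswaa] add [eveht,eomm] -> 14 lines: wkv uitt fic qreh qjyl pqp fwp xdlt ulmd eveht eomm fxvto jqnro wxx
Final line count: 14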